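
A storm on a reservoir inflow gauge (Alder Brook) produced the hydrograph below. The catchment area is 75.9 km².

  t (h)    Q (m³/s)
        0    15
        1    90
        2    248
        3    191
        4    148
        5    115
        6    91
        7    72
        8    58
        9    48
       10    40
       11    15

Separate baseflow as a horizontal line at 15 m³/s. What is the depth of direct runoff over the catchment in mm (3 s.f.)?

Direct runoff: 0.0, 75.0, 233.0, 176.0, 133.0, 100.0, 76.0, 57.0, 43.0, 33.0, 25.0, 0.0 m³/s; ΣQ_DR = 951.0 m³/s.
V = ΣQ_DR · Δt = 951.0 × 3600 s = 3.424 × 10^6 m³.
Over A = 75.9 km², depth = V / A = 45.1 mm.

d ≈ 45.1 mm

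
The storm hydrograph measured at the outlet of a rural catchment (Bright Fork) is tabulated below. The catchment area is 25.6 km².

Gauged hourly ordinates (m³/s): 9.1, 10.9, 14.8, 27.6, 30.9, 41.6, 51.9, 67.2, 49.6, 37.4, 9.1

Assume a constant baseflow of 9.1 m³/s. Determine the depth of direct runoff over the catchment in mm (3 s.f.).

Direct runoff: 0.0, 1.8, 5.7, 18.5, 21.8, 32.5, 42.8, 58.1, 40.5, 28.3, 0.0 m³/s; ΣQ_DR = 250.0 m³/s.
V = ΣQ_DR · Δt = 250.0 × 3600 s = 9.000 × 10^5 m³.
Over A = 25.6 km², depth = V / A = 35.2 mm.

d ≈ 35.2 mm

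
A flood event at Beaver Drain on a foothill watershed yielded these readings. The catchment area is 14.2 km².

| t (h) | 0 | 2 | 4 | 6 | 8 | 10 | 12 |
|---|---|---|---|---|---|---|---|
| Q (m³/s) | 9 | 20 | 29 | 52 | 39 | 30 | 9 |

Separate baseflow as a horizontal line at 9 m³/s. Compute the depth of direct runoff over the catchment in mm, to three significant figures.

d ≈ 63.4 mm

Direct runoff: 0.0, 11.0, 20.0, 43.0, 30.0, 21.0, 0.0 m³/s; ΣQ_DR = 125.0 m³/s.
V = ΣQ_DR · Δt = 125.0 × 7200 s = 9.000 × 10^5 m³.
Over A = 14.2 km², depth = V / A = 63.4 mm.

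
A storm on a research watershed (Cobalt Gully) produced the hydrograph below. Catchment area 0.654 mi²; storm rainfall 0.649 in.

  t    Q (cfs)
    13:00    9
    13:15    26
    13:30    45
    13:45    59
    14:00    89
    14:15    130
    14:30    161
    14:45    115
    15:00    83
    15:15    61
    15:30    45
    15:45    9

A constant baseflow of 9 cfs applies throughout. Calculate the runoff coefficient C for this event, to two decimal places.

ΣQ_DR = 724.0 cfs; V = ΣQ_DR·Δt = 6.516 × 10^5 ft³.
Runoff depth d = V / A = 0.4289 in.
C = d / P = 0.4289 / 0.649 = 0.66.

C ≈ 0.66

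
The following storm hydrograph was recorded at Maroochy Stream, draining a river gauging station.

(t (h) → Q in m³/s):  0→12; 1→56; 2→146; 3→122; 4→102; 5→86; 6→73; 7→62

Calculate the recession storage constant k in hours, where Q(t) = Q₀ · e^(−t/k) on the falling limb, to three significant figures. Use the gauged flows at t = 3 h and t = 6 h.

On the falling limb, Q drops from 122 to 73 m³/s between t = 3 h and t = 6 h (Δt = 3 h).
k = −Δt / ln(Q₂/Q₁) = −3 / ln(73/122) = 5.84 h.

k ≈ 5.84 h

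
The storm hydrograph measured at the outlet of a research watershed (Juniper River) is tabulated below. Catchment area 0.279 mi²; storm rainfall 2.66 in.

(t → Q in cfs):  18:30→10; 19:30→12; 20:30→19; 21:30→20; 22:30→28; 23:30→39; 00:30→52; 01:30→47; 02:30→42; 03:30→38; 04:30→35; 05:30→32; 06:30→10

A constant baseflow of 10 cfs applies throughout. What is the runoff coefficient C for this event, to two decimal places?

ΣQ_DR = 254.0 cfs; V = ΣQ_DR·Δt = 9.144 × 10^5 ft³.
Runoff depth d = V / A = 1.411 in.
C = d / P = 1.411 / 2.66 = 0.53.

C ≈ 0.53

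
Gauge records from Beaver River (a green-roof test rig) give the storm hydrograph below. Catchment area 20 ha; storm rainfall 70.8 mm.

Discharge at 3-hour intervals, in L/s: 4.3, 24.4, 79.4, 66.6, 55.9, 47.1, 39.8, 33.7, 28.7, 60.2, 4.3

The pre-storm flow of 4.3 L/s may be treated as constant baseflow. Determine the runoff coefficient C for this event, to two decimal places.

ΣQ_DR = 397.1 L/s; V = ΣQ_DR·Δt = 4.289 × 10^6 L.
Runoff depth d = V / A = 21.44 mm.
C = d / P = 21.44 / 70.8 = 0.30.

C ≈ 0.30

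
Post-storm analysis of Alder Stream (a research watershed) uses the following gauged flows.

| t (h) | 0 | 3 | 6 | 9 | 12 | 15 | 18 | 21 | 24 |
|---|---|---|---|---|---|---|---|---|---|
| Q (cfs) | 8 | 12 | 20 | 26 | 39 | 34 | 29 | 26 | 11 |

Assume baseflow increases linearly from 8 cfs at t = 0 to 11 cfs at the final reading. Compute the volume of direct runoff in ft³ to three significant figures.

Direct-runoff ordinates (Q − Q_b): 0.00, 3.62, 11.25, 16.88, 29.50, 24.12, 18.75, 15.38, 0.00 cfs.
ΣQ_DR = 119.5 cfs.
With Δt = 3 h = 10800 s, V = ΣQ_DR · Δt = 119.5 × 10800 = 1.29 × 10^6 ft³.

V ≈ 1.29 × 10^6 ft³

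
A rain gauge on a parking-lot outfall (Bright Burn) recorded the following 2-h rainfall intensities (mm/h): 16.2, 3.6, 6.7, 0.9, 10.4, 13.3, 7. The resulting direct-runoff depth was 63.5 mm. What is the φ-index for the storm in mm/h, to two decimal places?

φ ≈ 4.37 mm/h

Only the 5 blocks with intensity above φ contribute runoff: 16.2, 6.7, 10.4, 13.3, 7 mm/h.
Σ(I−φ)·Δt = d  ⇒  (16.2+6.7+10.4+13.3+7 − 5φ)·2 = 63.5
φ = (53.60 − 63.5/2) / 5 = 4.37 mm/h.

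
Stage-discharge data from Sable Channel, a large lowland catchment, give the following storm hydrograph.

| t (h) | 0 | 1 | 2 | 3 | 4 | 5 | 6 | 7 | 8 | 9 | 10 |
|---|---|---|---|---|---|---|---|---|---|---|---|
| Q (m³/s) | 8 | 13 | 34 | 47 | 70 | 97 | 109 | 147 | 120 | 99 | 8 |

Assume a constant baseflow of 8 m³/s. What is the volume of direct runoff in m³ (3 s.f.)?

Direct-runoff ordinates (Q − Q_b): 0.0, 5.0, 26.0, 39.0, 62.0, 89.0, 101.0, 139.0, 112.0, 91.0, 0.0 m³/s.
ΣQ_DR = 664.0 m³/s.
With Δt = 1 h = 3600 s, V = ΣQ_DR · Δt = 664.0 × 3600 = 2.39 × 10^6 m³.

V ≈ 2.39 × 10^6 m³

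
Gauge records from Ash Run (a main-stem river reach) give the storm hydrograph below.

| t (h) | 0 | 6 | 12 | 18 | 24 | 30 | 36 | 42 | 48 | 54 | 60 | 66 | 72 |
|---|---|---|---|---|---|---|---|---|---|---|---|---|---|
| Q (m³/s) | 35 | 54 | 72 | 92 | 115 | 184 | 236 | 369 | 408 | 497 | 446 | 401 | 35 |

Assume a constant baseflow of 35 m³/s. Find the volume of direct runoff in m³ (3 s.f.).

V ≈ 5.38 × 10^7 m³

Direct-runoff ordinates (Q − Q_b): 0.0, 19.0, 37.0, 57.0, 80.0, 149.0, 201.0, 334.0, 373.0, 462.0, 411.0, 366.0, 0.0 m³/s.
ΣQ_DR = 2489 m³/s.
With Δt = 6 h = 21600 s, V = ΣQ_DR · Δt = 2489 × 21600 = 5.38 × 10^7 m³.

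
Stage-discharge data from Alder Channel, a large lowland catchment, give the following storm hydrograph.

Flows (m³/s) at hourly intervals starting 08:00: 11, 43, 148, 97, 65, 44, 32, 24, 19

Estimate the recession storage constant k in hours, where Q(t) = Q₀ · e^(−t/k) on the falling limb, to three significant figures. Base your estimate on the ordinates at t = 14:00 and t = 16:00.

k ≈ 3.84 h

On the falling limb, Q drops from 32 to 19 m³/s between t = 14:00 and t = 16:00 (Δt = 2 h).
k = −Δt / ln(Q₂/Q₁) = −2 / ln(19/32) = 3.84 h.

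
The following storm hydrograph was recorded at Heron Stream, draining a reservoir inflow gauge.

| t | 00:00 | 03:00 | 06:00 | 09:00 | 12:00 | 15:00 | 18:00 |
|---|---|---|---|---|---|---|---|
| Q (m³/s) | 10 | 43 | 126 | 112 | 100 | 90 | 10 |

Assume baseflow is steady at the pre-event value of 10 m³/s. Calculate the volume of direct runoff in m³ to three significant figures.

V ≈ 4.55 × 10^6 m³

Direct-runoff ordinates (Q − Q_b): 0.0, 33.0, 116.0, 102.0, 90.0, 80.0, 0.0 m³/s.
ΣQ_DR = 421.0 m³/s.
With Δt = 3 h = 10800 s, V = ΣQ_DR · Δt = 421.0 × 10800 = 4.55 × 10^6 m³.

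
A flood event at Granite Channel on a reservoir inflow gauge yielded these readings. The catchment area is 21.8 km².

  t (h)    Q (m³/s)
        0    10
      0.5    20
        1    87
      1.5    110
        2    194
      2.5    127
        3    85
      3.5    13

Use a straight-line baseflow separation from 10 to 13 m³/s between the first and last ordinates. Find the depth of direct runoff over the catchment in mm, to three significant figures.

d ≈ 45.7 mm

Direct runoff: 0.00, 9.57, 76.14, 98.71, 182.29, 114.86, 72.43, 0.00 m³/s; ΣQ_DR = 554.0 m³/s.
V = ΣQ_DR · Δt = 554.0 × 1800 s = 9.972 × 10^5 m³.
Over A = 21.8 km², depth = V / A = 45.7 mm.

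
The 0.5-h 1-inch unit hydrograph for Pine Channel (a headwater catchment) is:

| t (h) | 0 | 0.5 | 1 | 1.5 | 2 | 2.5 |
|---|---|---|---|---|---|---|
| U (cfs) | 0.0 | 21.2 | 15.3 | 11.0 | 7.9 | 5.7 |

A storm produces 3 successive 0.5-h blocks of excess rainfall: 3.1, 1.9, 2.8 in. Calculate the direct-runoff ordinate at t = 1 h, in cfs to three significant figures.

By discrete convolution, Q_j = Σ (P_i / 1 in) · U_{j−i}.
At t = 1 h (j=2): Q = (3.1/1)·15.3 + (1.9/1)·21.2 + (2.8/1)·0.0 = 87.7 cfs.

Q ≈ 87.7 cfs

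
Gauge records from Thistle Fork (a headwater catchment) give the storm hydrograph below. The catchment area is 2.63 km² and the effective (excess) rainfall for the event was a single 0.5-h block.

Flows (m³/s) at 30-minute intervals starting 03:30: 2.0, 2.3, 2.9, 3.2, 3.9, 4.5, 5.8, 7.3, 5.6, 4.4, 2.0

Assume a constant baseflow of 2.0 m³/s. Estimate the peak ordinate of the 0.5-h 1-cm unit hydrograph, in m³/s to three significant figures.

U_p ≈ 3.54 m³/s

Direct runoff: 0.0, 0.3, 0.9, 1.2, 1.9, 2.5, 3.8, 5.3, 3.6, 2.4, 0.0 m³/s; ΣQ_DR = 21.90 m³/s, peak = 5.3 m³/s.
Runoff depth d = ΣQ_DR·Δt / A = 21.90 × 1800 / (2.63 km²) = 14.99 mm.
The 1-cm UH is the DRH scaled by (10 mm)/d, so U_p = 5.3 × 10/14.99 = 3.54 m³/s.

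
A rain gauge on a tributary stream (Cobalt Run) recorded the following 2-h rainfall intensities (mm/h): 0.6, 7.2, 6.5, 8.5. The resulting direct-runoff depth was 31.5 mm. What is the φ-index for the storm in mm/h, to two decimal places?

Only the 3 blocks with intensity above φ contribute runoff: 7.2, 6.5, 8.5 mm/h.
Σ(I−φ)·Δt = d  ⇒  (7.2+6.5+8.5 − 3φ)·2 = 31.5
φ = (22.20 − 31.5/2) / 3 = 2.15 mm/h.

φ ≈ 2.15 mm/h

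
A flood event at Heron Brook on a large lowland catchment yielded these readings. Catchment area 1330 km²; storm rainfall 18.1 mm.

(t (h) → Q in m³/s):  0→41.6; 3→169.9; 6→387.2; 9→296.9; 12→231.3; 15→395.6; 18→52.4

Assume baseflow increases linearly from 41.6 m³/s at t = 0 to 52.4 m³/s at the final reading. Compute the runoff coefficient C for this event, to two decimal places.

C ≈ 0.56

ΣQ_DR = 1246 m³/s; V = ΣQ_DR·Δt = 1.346 × 10^7 m³.
Runoff depth d = V / A = 10.12 mm.
C = d / P = 10.12 / 18.1 = 0.56.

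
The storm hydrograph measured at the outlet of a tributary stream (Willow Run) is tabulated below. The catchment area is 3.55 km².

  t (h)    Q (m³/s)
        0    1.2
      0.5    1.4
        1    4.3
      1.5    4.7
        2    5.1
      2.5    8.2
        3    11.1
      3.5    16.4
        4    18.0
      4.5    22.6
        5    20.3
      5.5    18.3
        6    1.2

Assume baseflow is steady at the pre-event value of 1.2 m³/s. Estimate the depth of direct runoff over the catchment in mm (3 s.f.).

d ≈ 59.4 mm

Direct runoff: 0.0, 0.2, 3.1, 3.5, 3.9, 7.0, 9.9, 15.2, 16.8, 21.4, 19.1, 17.1, 0.0 m³/s; ΣQ_DR = 117.2 m³/s.
V = ΣQ_DR · Δt = 117.2 × 1800 s = 2.110 × 10^5 m³.
Over A = 3.55 km², depth = V / A = 59.4 mm.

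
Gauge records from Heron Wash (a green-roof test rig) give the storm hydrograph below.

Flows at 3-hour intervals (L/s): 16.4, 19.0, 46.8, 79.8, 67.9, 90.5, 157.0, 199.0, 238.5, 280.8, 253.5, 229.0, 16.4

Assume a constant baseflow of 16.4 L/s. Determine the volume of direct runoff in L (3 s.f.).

Direct-runoff ordinates (Q − Q_b): 0.0, 2.6, 30.4, 63.4, 51.5, 74.1, 140.6, 182.6, 222.1, 264.4, 237.1, 212.6, 0.0 L/s.
ΣQ_DR = 1481 L/s.
With Δt = 3 h = 10800 s, V = ΣQ_DR · Δt = 1481 × 10800 = 1.60 × 10^7 L.

V ≈ 1.60 × 10^7 L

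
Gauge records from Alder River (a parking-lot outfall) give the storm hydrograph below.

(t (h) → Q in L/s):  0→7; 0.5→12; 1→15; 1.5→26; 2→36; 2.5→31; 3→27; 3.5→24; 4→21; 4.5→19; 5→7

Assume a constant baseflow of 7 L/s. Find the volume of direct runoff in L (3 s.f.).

V ≈ 2.66 × 10^5 L

Direct-runoff ordinates (Q − Q_b): 0.0, 5.0, 8.0, 19.0, 29.0, 24.0, 20.0, 17.0, 14.0, 12.0, 0.0 L/s.
ΣQ_DR = 148.0 L/s.
With Δt = 0.5 h = 1800 s, V = ΣQ_DR · Δt = 148.0 × 1800 = 2.66 × 10^5 L.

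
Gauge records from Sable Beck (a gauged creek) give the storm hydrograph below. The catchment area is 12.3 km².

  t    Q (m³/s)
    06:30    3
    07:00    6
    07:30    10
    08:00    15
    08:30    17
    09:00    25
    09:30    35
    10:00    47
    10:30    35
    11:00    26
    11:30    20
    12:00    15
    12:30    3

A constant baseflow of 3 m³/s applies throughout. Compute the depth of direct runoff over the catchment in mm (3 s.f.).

d ≈ 31.9 mm

Direct runoff: 0.0, 3.0, 7.0, 12.0, 14.0, 22.0, 32.0, 44.0, 32.0, 23.0, 17.0, 12.0, 0.0 m³/s; ΣQ_DR = 218.0 m³/s.
V = ΣQ_DR · Δt = 218.0 × 1800 s = 3.924 × 10^5 m³.
Over A = 12.3 km², depth = V / A = 31.9 mm.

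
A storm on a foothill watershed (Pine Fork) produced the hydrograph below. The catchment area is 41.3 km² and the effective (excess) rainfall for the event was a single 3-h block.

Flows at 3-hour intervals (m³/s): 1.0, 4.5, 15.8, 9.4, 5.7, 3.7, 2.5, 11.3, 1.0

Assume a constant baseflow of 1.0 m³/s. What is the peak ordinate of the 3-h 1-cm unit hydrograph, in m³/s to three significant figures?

U_p ≈ 12.3 m³/s

Direct runoff: 0.0, 3.5, 14.8, 8.4, 4.7, 2.7, 1.5, 10.3, 0.0 m³/s; ΣQ_DR = 45.90 m³/s, peak = 14.8 m³/s.
Runoff depth d = ΣQ_DR·Δt / A = 45.90 × 10800 / (41.3 km²) = 12.00 mm.
The 1-cm UH is the DRH scaled by (10 mm)/d, so U_p = 14.8 × 10/12.00 = 12.3 m³/s.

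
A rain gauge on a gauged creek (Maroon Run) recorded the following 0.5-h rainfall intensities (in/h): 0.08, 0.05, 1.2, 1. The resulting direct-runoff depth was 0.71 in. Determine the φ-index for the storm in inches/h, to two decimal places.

φ ≈ 0.39 in/h

Only the 2 blocks with intensity above φ contribute runoff: 1.2, 1 in/h.
Σ(I−φ)·Δt = d  ⇒  (1.2+1 − 2φ)·0.5 = 0.71
φ = (2.200 − 0.71/0.5) / 2 = 0.39 in/h.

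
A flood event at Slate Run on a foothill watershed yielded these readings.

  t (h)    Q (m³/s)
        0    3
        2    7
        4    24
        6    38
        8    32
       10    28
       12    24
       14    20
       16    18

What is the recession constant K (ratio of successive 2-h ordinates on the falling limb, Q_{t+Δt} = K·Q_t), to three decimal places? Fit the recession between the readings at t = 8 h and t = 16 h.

Using the recession-limb readings at t = 8 h and t = 16 h: Q falls from 32 to 18 m³/s over 4 intervals.
K = (Q₂/Q₁)^(1/4) = (18/32)^(1/4) = 0.866.

K ≈ 0.866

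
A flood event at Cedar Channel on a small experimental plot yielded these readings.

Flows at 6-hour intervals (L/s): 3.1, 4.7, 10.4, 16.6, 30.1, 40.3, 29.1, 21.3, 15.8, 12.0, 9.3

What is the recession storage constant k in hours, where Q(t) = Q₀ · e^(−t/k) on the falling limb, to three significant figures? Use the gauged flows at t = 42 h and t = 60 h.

k ≈ 21.7 h

On the falling limb, Q drops from 21.3 to 9.3 L/s between t = 42 h and t = 60 h (Δt = 18 h).
k = −Δt / ln(Q₂/Q₁) = −18 / ln(9.3/21.3) = 21.7 h.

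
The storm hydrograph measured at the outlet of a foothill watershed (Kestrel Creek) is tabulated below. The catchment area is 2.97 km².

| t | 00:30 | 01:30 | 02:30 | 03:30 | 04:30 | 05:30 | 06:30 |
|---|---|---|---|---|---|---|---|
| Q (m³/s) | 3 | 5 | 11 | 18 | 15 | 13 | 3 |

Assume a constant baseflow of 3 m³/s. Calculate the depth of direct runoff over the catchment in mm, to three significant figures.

d ≈ 57.0 mm

Direct runoff: 0.0, 2.0, 8.0, 15.0, 12.0, 10.0, 0.0 m³/s; ΣQ_DR = 47.00 m³/s.
V = ΣQ_DR · Δt = 47.00 × 3600 s = 1.692 × 10^5 m³.
Over A = 2.97 km², depth = V / A = 57.0 mm.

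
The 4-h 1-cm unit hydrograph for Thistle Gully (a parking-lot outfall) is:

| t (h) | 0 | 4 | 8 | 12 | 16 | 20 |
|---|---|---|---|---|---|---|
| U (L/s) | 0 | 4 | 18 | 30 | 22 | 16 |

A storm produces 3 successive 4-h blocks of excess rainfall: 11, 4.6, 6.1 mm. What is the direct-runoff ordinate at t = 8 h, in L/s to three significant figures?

By discrete convolution, Q_j = Σ (P_i / 10 mm) · U_{j−i}.
At t = 8 h (j=2): Q = (11/10)·18 + (4.6/10)·4 + (6.1/10)·0 = 21.6 L/s.

Q ≈ 21.6 L/s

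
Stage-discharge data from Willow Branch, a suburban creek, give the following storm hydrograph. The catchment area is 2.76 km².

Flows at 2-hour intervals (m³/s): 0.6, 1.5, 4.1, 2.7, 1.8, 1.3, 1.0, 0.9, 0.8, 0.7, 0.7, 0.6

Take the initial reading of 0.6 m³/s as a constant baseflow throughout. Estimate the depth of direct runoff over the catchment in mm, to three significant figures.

d ≈ 24.8 mm

Direct runoff: 0.0, 0.9, 3.5, 2.1, 1.2, 0.7, 0.4, 0.3, 0.2, 0.1, 0.1, 0.0 m³/s; ΣQ_DR = 9.500 m³/s.
V = ΣQ_DR · Δt = 9.500 × 7200 s = 68400 m³.
Over A = 2.76 km², depth = V / A = 24.8 mm.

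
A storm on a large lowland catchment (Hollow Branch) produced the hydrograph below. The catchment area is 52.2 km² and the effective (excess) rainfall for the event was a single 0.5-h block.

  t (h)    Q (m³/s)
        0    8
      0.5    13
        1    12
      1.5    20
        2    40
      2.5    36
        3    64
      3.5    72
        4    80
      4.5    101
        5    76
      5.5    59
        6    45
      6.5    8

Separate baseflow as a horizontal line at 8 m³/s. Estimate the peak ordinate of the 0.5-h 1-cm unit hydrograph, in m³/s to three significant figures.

Direct runoff: 0.0, 5.0, 4.0, 12.0, 32.0, 28.0, 56.0, 64.0, 72.0, 93.0, 68.0, 51.0, 37.0, 0.0 m³/s; ΣQ_DR = 522.0 m³/s, peak = 93.0 m³/s.
Runoff depth d = ΣQ_DR·Δt / A = 522.0 × 1800 / (52.2 km²) = 18.00 mm.
The 1-cm UH is the DRH scaled by (10 mm)/d, so U_p = 93.0 × 10/18.00 = 51.7 m³/s.

U_p ≈ 51.7 m³/s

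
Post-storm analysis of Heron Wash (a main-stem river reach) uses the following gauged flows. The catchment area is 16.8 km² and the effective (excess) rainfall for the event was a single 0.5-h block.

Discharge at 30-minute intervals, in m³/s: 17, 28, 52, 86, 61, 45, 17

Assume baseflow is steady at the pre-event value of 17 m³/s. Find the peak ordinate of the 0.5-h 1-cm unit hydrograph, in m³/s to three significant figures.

Direct runoff: 0.0, 11.0, 35.0, 69.0, 44.0, 28.0, 0.0 m³/s; ΣQ_DR = 187.0 m³/s, peak = 69.0 m³/s.
Runoff depth d = ΣQ_DR·Δt / A = 187.0 × 1800 / (16.8 km²) = 20.04 mm.
The 1-cm UH is the DRH scaled by (10 mm)/d, so U_p = 69.0 × 10/20.04 = 34.4 m³/s.

U_p ≈ 34.4 m³/s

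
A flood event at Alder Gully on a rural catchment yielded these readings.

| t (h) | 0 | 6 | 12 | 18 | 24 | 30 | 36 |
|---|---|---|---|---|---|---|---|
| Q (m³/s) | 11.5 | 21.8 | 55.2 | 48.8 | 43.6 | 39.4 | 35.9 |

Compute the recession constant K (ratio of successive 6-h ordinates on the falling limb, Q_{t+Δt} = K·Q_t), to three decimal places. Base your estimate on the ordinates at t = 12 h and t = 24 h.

Using the recession-limb readings at t = 12 h and t = 24 h: Q falls from 55.2 to 43.6 m³/s over 2 intervals.
K = (Q₂/Q₁)^(1/2) = (43.6/55.2)^(1/2) = 0.889.

K ≈ 0.889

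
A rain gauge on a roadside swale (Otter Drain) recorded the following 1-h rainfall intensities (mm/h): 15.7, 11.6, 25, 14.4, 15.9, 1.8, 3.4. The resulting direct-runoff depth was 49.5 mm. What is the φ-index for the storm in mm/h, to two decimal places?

φ ≈ 6.62 mm/h

Only the 5 blocks with intensity above φ contribute runoff: 15.7, 11.6, 25, 14.4, 15.9 mm/h.
Σ(I−φ)·Δt = d  ⇒  (15.7+11.6+25+14.4+15.9 − 5φ)·1 = 49.5
φ = (82.60 − 49.5/1) / 5 = 6.62 mm/h.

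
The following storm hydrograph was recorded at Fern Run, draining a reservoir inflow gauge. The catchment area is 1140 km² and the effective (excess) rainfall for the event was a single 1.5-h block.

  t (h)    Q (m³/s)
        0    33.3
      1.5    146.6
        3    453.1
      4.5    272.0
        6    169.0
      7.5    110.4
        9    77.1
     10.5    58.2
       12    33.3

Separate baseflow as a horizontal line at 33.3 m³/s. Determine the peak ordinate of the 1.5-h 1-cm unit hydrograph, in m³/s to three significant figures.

U_p ≈ 841 m³/s

Direct runoff: 0.0, 113.3, 419.8, 238.7, 135.7, 77.1, 43.8, 24.9, 0.0 m³/s; ΣQ_DR = 1053 m³/s, peak = 419.8 m³/s.
Runoff depth d = ΣQ_DR·Δt / A = 1053 × 5400 / (1140 km²) = 4.989 mm.
The 1-cm UH is the DRH scaled by (10 mm)/d, so U_p = 419.8 × 10/4.989 = 841 m³/s.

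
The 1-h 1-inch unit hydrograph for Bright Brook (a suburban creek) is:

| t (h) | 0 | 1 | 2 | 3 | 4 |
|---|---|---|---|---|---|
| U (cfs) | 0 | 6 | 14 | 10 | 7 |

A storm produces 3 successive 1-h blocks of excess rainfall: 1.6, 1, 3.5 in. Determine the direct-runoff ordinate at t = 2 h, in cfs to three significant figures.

Q ≈ 28.4 cfs

By discrete convolution, Q_j = Σ (P_i / 1 in) · U_{j−i}.
At t = 2 h (j=2): Q = (1.6/1)·14 + (1/1)·6 + (3.5/1)·0 = 28.4 cfs.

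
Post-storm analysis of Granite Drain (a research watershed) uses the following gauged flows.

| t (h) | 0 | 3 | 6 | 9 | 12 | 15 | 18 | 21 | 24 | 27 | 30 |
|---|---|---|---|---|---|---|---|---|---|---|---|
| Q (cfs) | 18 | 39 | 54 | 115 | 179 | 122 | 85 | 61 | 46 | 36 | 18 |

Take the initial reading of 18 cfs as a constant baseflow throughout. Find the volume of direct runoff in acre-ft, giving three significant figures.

Direct-runoff ordinates (Q − Q_b): 0.0, 21.0, 36.0, 97.0, 161.0, 104.0, 67.0, 43.0, 28.0, 18.0, 0.0 cfs.
ΣQ_DR = 575.0 cfs.
With Δt = 3 h = 10800 s, V = ΣQ_DR · Δt = 575.0 × 10800 = 6.21 × 10^6 ft³ = 143 acre-ft.

V ≈ 143 acre-ft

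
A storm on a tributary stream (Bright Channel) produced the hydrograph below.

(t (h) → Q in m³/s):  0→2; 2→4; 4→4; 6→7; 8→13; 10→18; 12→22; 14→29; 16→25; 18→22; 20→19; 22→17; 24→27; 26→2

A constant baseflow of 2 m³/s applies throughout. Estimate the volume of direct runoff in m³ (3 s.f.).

V ≈ 1.32 × 10^6 m³

Direct-runoff ordinates (Q − Q_b): 0.0, 2.0, 2.0, 5.0, 11.0, 16.0, 20.0, 27.0, 23.0, 20.0, 17.0, 15.0, 25.0, 0.0 m³/s.
ΣQ_DR = 183.0 m³/s.
With Δt = 2 h = 7200 s, V = ΣQ_DR · Δt = 183.0 × 7200 = 1.32 × 10^6 m³.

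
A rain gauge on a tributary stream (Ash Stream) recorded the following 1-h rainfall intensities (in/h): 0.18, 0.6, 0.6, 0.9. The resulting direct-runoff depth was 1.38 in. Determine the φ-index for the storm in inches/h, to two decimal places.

φ ≈ 0.24 in/h

Only the 3 blocks with intensity above φ contribute runoff: 0.6, 0.6, 0.9 in/h.
Σ(I−φ)·Δt = d  ⇒  (0.6+0.6+0.9 − 3φ)·1 = 1.38
φ = (2.100 − 1.38/1) / 3 = 0.24 in/h.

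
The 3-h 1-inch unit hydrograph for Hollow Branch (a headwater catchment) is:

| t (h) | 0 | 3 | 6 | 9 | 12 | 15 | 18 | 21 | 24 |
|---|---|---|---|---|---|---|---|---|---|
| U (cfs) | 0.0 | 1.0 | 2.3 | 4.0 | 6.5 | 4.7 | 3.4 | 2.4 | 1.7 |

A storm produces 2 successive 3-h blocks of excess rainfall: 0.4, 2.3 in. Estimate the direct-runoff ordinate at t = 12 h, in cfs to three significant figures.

By discrete convolution, Q_j = Σ (P_i / 1 in) · U_{j−i}.
At t = 12 h (j=4): Q = (0.4/1)·6.5 + (2.3/1)·4.0 = 11.8 cfs.

Q ≈ 11.8 cfs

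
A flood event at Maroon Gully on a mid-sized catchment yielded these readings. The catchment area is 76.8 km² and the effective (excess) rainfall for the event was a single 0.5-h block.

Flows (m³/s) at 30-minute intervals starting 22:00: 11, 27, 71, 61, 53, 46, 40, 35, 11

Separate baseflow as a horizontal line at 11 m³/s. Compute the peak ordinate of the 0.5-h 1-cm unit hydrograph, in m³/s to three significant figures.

U_p ≈ 100 m³/s

Direct runoff: 0.0, 16.0, 60.0, 50.0, 42.0, 35.0, 29.0, 24.0, 0.0 m³/s; ΣQ_DR = 256.0 m³/s, peak = 60.0 m³/s.
Runoff depth d = ΣQ_DR·Δt / A = 256.0 × 1800 / (76.8 km²) = 6.000 mm.
The 1-cm UH is the DRH scaled by (10 mm)/d, so U_p = 60.0 × 10/6.000 = 100 m³/s.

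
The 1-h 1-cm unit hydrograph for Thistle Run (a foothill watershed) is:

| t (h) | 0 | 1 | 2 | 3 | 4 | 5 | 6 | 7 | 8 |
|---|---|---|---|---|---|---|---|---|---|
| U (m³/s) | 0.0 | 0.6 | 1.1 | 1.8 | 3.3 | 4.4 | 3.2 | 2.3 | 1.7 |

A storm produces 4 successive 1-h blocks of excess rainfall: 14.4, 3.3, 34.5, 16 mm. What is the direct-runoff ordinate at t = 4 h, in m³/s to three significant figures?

By discrete convolution, Q_j = Σ (P_i / 10 mm) · U_{j−i}.
At t = 4 h (j=4): Q = (14.4/10)·3.3 + (3.3/10)·1.8 + (34.5/10)·1.1 + (16/10)·0.6 = 10.1 m³/s.

Q ≈ 10.1 m³/s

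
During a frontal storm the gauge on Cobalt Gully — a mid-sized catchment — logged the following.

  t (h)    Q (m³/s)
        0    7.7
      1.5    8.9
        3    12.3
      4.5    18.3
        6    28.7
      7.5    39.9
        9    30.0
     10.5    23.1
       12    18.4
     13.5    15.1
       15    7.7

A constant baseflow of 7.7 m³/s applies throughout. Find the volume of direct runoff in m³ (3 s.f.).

V ≈ 6.77 × 10^5 m³

Direct-runoff ordinates (Q − Q_b): 0.0, 1.2, 4.6, 10.6, 21.0, 32.2, 22.3, 15.4, 10.7, 7.4, 0.0 m³/s.
ΣQ_DR = 125.4 m³/s.
With Δt = 1.5 h = 5400 s, V = ΣQ_DR · Δt = 125.4 × 5400 = 6.77 × 10^5 m³.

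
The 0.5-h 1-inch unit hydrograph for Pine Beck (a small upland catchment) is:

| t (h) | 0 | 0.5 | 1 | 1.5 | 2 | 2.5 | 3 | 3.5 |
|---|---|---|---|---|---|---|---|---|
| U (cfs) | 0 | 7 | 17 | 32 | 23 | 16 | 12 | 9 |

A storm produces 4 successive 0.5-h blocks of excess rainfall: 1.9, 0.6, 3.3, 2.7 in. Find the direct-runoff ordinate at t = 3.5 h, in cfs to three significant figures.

By discrete convolution, Q_j = Σ (P_i / 1 in) · U_{j−i}.
At t = 3.5 h (j=7): Q = (1.9/1)·9 + (0.6/1)·12 + (3.3/1)·16 + (2.7/1)·23 = 139 cfs.

Q ≈ 139 cfs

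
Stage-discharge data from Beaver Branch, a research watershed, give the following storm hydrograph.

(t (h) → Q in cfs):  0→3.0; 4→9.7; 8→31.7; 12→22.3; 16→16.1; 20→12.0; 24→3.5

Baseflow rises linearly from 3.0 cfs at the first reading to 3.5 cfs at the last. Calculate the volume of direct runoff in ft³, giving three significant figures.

Direct-runoff ordinates (Q − Q_b): 0.00, 6.62, 28.53, 19.05, 12.77, 8.58, 0.00 cfs.
ΣQ_DR = 75.55 cfs.
With Δt = 4 h = 14400 s, V = ΣQ_DR · Δt = 75.55 × 14400 = 1.09 × 10^6 ft³.

V ≈ 1.09 × 10^6 ft³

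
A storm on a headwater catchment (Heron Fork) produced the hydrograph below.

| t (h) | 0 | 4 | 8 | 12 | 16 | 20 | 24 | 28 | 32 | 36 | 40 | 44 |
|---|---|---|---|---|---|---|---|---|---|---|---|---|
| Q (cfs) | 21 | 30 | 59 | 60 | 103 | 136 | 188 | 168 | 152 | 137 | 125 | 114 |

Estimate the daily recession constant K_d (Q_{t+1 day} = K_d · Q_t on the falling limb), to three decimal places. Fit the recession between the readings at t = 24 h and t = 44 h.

K_d ≈ 0.549

Between t = 24 h and t = 44 h the flow falls from 188 to 114 cfs over 5×4 h = 20 h.
Per-interval ratio K = (114/188)^(1/5) = 0.9048; K_d = K^(24/4) = 0.549.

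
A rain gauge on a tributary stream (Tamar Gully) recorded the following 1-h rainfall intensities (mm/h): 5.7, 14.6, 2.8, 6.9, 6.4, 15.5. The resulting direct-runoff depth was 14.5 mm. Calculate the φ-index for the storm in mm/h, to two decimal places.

Only the 2 blocks with intensity above φ contribute runoff: 14.6, 15.5 mm/h.
Σ(I−φ)·Δt = d  ⇒  (14.6+15.5 − 2φ)·1 = 14.5
φ = (30.10 − 14.5/1) / 2 = 7.80 mm/h.

φ ≈ 7.80 mm/h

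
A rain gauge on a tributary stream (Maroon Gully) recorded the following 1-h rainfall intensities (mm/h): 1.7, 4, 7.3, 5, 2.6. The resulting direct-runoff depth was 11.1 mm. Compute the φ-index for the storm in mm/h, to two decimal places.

φ ≈ 1.95 mm/h

Only the 4 blocks with intensity above φ contribute runoff: 4, 7.3, 5, 2.6 mm/h.
Σ(I−φ)·Δt = d  ⇒  (4+7.3+5+2.6 − 4φ)·1 = 11.1
φ = (18.90 − 11.1/1) / 4 = 1.95 mm/h.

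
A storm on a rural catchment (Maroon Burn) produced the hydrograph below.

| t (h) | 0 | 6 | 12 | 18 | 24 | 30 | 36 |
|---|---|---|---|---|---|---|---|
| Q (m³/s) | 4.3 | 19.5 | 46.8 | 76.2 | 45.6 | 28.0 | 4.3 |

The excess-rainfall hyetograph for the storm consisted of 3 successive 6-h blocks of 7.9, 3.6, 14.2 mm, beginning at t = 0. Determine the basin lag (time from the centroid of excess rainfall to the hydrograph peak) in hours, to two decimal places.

t_L ≈ 7.53 h

Centroid of excess rainfall: t_c = Σ P_i·t̄_i / ΣP_i = 10.4708 h (block centres at 3, 9, 15 h).
Hydrograph peak occurs at t = 18 h, so basin lag t_L = 18 − 10.4708 = 7.53 h.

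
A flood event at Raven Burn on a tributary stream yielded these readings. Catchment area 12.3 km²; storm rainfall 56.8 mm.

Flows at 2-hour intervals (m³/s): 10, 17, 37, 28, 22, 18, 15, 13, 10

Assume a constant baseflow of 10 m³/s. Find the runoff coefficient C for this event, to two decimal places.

ΣQ_DR = 80.00 m³/s; V = ΣQ_DR·Δt = 5.760 × 10^5 m³.
Runoff depth d = V / A = 46.83 mm.
C = d / P = 46.83 / 56.8 = 0.82.

C ≈ 0.82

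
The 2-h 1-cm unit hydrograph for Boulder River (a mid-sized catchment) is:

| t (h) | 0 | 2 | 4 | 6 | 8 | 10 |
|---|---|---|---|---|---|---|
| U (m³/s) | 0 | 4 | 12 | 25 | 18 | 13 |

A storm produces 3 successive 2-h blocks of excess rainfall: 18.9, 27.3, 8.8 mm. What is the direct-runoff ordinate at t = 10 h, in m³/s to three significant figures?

Q ≈ 95.7 m³/s

By discrete convolution, Q_j = Σ (P_i / 10 mm) · U_{j−i}.
At t = 10 h (j=5): Q = (18.9/10)·13 + (27.3/10)·18 + (8.8/10)·25 = 95.7 m³/s.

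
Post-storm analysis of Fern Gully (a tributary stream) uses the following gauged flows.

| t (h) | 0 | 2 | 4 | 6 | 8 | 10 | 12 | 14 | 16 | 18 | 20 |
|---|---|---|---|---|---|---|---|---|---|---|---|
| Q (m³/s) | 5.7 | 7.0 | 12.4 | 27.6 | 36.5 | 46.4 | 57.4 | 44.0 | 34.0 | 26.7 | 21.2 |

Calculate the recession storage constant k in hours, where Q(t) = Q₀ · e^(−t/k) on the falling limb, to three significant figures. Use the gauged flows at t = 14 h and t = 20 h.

On the falling limb, Q drops from 44.0 to 21.2 m³/s between t = 14 h and t = 20 h (Δt = 6 h).
k = −Δt / ln(Q₂/Q₁) = −6 / ln(21.2/44.0) = 8.22 h.

k ≈ 8.22 h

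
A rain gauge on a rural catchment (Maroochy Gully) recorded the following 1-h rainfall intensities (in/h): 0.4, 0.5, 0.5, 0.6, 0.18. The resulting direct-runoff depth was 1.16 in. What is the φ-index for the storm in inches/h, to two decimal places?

φ ≈ 0.21 in/h

Only the 4 blocks with intensity above φ contribute runoff: 0.4, 0.5, 0.5, 0.6 in/h.
Σ(I−φ)·Δt = d  ⇒  (0.4+0.5+0.5+0.6 − 4φ)·1 = 1.16
φ = (2.000 − 1.16/1) / 4 = 0.21 in/h.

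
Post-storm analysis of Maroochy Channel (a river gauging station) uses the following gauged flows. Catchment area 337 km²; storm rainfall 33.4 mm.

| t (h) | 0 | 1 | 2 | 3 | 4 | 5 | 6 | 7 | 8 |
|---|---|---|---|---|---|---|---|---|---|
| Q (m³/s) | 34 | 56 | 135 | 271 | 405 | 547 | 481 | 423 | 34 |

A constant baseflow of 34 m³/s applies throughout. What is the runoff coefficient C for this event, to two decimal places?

C ≈ 0.67

ΣQ_DR = 2080 m³/s; V = ΣQ_DR·Δt = 7.488 × 10^6 m³.
Runoff depth d = V / A = 22.22 mm.
C = d / P = 22.22 / 33.4 = 0.67.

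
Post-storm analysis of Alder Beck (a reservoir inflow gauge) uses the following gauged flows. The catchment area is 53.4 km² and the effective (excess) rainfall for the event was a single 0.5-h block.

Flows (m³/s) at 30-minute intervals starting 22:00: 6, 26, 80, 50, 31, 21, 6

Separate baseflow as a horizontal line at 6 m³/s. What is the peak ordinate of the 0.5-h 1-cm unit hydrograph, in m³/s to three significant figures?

U_p ≈ 123 m³/s

Direct runoff: 0.0, 20.0, 74.0, 44.0, 25.0, 15.0, 0.0 m³/s; ΣQ_DR = 178.0 m³/s, peak = 74.0 m³/s.
Runoff depth d = ΣQ_DR·Δt / A = 178.0 × 1800 / (53.4 km²) = 6.000 mm.
The 1-cm UH is the DRH scaled by (10 mm)/d, so U_p = 74.0 × 10/6.000 = 123 m³/s.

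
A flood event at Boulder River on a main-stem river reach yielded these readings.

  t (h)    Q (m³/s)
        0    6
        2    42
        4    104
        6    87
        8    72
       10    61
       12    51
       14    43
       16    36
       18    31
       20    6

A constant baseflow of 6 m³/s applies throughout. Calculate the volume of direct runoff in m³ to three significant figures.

V ≈ 3.41 × 10^6 m³

Direct-runoff ordinates (Q − Q_b): 0.0, 36.0, 98.0, 81.0, 66.0, 55.0, 45.0, 37.0, 30.0, 25.0, 0.0 m³/s.
ΣQ_DR = 473.0 m³/s.
With Δt = 2 h = 7200 s, V = ΣQ_DR · Δt = 473.0 × 7200 = 3.41 × 10^6 m³.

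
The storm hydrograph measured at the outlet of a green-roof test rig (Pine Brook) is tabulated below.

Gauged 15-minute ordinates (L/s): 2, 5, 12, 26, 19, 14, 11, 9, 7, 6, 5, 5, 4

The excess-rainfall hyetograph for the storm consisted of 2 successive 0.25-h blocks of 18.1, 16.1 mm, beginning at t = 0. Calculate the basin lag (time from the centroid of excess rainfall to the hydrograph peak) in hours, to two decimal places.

t_L ≈ 0.51 h

Centroid of excess rainfall: t_c = Σ P_i·t̄_i / ΣP_i = 0.2427 h (block centres at 0.125, 0.375 h).
Hydrograph peak occurs at t = 0.75 h, so basin lag t_L = 0.75 − 0.2427 = 0.51 h.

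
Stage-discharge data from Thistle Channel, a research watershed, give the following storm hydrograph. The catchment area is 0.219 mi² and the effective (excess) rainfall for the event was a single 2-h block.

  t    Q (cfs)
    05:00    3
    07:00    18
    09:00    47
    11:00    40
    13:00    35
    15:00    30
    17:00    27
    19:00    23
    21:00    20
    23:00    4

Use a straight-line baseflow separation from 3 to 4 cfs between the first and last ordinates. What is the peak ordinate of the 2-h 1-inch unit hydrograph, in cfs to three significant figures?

Direct runoff: 0.00, 14.89, 43.78, 36.67, 31.56, 26.44, 23.33, 19.22, 16.11, 0.00 cfs; ΣQ_DR = 212.0 cfs, peak = 43.78 cfs.
Runoff depth d = ΣQ_DR·Δt / A = 212.0 × 7200 / (0.219 mi²) = 3.000 in.
The 1-inch UH is the DRH scaled by (1 in)/d, so U_p = 43.78 × 1/3.000 = 14.6 cfs.

U_p ≈ 14.6 cfs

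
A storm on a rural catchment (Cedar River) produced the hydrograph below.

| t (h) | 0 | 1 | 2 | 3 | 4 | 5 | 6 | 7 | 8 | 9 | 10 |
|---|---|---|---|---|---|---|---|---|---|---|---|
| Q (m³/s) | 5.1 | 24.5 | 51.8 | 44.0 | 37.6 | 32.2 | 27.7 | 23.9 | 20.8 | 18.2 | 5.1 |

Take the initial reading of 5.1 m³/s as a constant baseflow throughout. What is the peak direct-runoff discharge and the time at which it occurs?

Q_p = 46.7 m³/s at t = 2 h

Subtracting baseflow gives direct-runoff ordinates: 0.0, 19.4, 46.7, 38.9, 32.5, 27.1, 22.6, 18.8, 15.7, 13.1, 0.0 m³/s.
The maximum is 46.7 m³/s, occurring at the reading for t = 2 h.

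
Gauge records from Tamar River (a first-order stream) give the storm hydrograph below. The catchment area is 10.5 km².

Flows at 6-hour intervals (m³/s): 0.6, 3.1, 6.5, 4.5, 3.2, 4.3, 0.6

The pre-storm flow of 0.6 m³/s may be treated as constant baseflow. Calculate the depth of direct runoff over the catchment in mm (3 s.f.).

Direct runoff: 0.0, 2.5, 5.9, 3.9, 2.6, 3.7, 0.0 m³/s; ΣQ_DR = 18.60 m³/s.
V = ΣQ_DR · Δt = 18.60 × 21600 s = 4.018 × 10^5 m³.
Over A = 10.5 km², depth = V / A = 38.3 mm.

d ≈ 38.3 mm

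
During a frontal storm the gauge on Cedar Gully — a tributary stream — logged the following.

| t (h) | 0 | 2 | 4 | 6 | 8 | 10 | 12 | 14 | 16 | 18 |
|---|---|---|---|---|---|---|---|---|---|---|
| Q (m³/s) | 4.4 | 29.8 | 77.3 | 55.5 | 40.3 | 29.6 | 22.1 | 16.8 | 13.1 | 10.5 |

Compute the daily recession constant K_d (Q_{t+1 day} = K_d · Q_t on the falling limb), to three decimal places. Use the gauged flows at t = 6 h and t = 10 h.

K_d ≈ 0.023

Between t = 6 h and t = 10 h the flow falls from 55.5 to 29.6 m³/s over 2×2 h = 4 h.
Per-interval ratio K = (29.6/55.5)^(1/2) = 0.7303; K_d = K^(24/2) = 0.023.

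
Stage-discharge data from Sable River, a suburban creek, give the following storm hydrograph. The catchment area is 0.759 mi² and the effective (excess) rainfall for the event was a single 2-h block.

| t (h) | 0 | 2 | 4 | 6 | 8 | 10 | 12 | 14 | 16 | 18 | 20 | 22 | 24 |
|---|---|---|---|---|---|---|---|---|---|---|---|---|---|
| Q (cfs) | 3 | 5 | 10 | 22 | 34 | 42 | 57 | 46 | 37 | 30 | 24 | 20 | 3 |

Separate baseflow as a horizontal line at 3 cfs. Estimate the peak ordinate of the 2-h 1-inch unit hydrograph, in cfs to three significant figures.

Direct runoff: 0.0, 2.0, 7.0, 19.0, 31.0, 39.0, 54.0, 43.0, 34.0, 27.0, 21.0, 17.0, 0.0 cfs; ΣQ_DR = 294.0 cfs, peak = 54.0 cfs.
Runoff depth d = ΣQ_DR·Δt / A = 294.0 × 7200 / (0.759 mi²) = 1.200 in.
The 1-inch UH is the DRH scaled by (1 in)/d, so U_p = 54.0 × 1/1.200 = 45.0 cfs.

U_p ≈ 45.0 cfs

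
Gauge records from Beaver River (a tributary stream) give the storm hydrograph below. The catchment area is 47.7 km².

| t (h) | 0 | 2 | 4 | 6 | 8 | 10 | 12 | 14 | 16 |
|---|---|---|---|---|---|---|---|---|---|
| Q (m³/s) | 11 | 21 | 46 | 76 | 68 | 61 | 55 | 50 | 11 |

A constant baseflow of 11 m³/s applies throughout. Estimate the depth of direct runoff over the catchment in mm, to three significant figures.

d ≈ 45.3 mm

Direct runoff: 0.0, 10.0, 35.0, 65.0, 57.0, 50.0, 44.0, 39.0, 0.0 m³/s; ΣQ_DR = 300.0 m³/s.
V = ΣQ_DR · Δt = 300.0 × 7200 s = 2.160 × 10^6 m³.
Over A = 47.7 km², depth = V / A = 45.3 mm.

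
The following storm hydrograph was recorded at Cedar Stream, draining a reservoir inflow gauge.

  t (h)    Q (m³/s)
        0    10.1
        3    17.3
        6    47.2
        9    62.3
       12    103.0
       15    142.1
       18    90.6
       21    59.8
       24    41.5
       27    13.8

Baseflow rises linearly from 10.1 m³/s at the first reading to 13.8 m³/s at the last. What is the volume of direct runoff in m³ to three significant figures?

Direct-runoff ordinates (Q − Q_b): 0.00, 6.79, 36.28, 50.97, 91.26, 129.94, 78.03, 46.82, 28.11, 0.00 m³/s.
ΣQ_DR = 468.2 m³/s.
With Δt = 3 h = 10800 s, V = ΣQ_DR · Δt = 468.2 × 10800 = 5.06 × 10^6 m³.

V ≈ 5.06 × 10^6 m³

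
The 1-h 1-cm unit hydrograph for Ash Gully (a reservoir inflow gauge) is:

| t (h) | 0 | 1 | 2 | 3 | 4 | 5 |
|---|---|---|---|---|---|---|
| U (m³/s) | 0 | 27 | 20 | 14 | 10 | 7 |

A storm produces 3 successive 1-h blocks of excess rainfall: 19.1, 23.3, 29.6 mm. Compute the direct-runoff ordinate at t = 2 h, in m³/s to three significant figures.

By discrete convolution, Q_j = Σ (P_i / 10 mm) · U_{j−i}.
At t = 2 h (j=2): Q = (19.1/10)·20 + (23.3/10)·27 + (29.6/10)·0 = 101 m³/s.

Q ≈ 101 m³/s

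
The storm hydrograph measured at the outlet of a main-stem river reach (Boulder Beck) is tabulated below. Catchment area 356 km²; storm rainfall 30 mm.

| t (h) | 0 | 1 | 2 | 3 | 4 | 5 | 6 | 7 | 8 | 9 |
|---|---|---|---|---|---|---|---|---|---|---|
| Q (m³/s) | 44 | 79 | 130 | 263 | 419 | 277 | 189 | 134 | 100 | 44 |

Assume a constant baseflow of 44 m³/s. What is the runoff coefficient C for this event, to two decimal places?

C ≈ 0.42

ΣQ_DR = 1239 m³/s; V = ΣQ_DR·Δt = 4.460 × 10^6 m³.
Runoff depth d = V / A = 12.53 mm.
C = d / P = 12.53 / 30 = 0.42.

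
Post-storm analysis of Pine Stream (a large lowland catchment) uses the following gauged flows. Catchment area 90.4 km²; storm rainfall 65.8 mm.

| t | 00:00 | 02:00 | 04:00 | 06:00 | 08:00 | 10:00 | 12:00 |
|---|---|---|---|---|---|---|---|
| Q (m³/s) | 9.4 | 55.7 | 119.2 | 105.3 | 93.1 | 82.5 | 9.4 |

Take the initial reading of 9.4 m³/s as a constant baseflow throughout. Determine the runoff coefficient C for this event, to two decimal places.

ΣQ_DR = 408.8 m³/s; V = ΣQ_DR·Δt = 2.943 × 10^6 m³.
Runoff depth d = V / A = 32.56 mm.
C = d / P = 32.56 / 65.8 = 0.49.

C ≈ 0.49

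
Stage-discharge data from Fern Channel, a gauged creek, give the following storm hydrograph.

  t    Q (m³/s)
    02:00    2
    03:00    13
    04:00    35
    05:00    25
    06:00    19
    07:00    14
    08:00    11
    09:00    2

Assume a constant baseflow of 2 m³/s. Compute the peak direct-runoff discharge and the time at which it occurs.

Subtracting baseflow gives direct-runoff ordinates: 0.0, 11.0, 33.0, 23.0, 17.0, 12.0, 9.0, 0.0 m³/s.
The maximum is 33.0 m³/s, occurring at the reading for t = 04:00.

Q_p = 33.0 m³/s at t = 04:00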